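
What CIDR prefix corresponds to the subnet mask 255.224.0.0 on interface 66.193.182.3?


Binary: 11111111.11100000.00000000.00000000
Count leading 1s
Prefix: /11


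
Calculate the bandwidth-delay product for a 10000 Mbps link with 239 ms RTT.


BDP = bandwidth * RTT
= 10000 Mbps * 239 ms
= 10000 * 1e6 * 239 / 1000 bits
= 2390000000 bits
= 298750000 bytes
= 291748.0469 KB
BDP = 2390000000 bits (298750000 bytes)


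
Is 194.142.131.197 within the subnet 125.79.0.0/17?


Subnet network: 125.79.0.0
Test IP AND mask: 194.142.128.0
No, 194.142.131.197 is not in 125.79.0.0/17


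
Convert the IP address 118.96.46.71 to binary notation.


118 = 01110110
96 = 01100000
46 = 00101110
71 = 01000111
Binary: 01110110.01100000.00101110.01000111


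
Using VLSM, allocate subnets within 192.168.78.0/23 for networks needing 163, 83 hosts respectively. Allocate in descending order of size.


163 hosts -> /24 (254 usable): 192.168.78.0/24
83 hosts -> /25 (126 usable): 192.168.79.0/25
Allocation: 192.168.78.0/24 (163 hosts, 254 usable); 192.168.79.0/25 (83 hosts, 126 usable)


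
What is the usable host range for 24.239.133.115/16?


Network: 24.239.0.0
Broadcast: 24.239.255.255
First usable = network + 1
Last usable = broadcast - 1
Range: 24.239.0.1 to 24.239.255.254


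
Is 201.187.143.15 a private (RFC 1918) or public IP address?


RFC 1918 private ranges:
  10.0.0.0/8 (10.0.0.0 - 10.255.255.255)
  172.16.0.0/12 (172.16.0.0 - 172.31.255.255)
  192.168.0.0/16 (192.168.0.0 - 192.168.255.255)
Public (not in any RFC 1918 range)


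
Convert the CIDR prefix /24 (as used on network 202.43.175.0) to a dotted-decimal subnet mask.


/24 means 24 network bits, 8 host bits
Binary: 11111111111111111111111100000000
Mask: 255.255.255.0


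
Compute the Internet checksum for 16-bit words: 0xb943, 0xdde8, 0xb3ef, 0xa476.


Sum all words (with carry folding):
+ 0xb943 = 0xb943
+ 0xdde8 = 0x972c
+ 0xb3ef = 0x4b1c
+ 0xa476 = 0xef92
One's complement: ~0xef92
Checksum = 0x106d


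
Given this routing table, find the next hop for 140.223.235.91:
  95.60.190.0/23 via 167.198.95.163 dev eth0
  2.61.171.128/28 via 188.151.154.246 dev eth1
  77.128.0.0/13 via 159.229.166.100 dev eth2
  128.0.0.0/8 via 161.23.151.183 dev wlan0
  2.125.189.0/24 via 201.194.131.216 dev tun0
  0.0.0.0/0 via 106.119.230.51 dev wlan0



Longest prefix match for 140.223.235.91:
  /23 95.60.190.0: no
  /28 2.61.171.128: no
  /13 77.128.0.0: no
  /8 128.0.0.0: no
  /24 2.125.189.0: no
  /0 0.0.0.0: MATCH
Selected: next-hop 106.119.230.51 via wlan0 (matched /0)


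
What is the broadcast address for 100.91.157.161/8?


Network: 100.0.0.0/8
Host bits = 24
Set all host bits to 1:
Broadcast: 100.255.255.255


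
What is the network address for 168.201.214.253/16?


IP:   10101000.11001001.11010110.11111101
Mask: 11111111.11111111.00000000.00000000
AND operation:
Net:  10101000.11001001.00000000.00000000
Network: 168.201.0.0/16


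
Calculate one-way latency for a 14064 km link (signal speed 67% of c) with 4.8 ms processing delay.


Speed = 0.67 * 3e5 km/s = 201000 km/s
Propagation delay = 14064 / 201000 = 0.07 s = 69.9701 ms
Processing delay = 4.8 ms
Total one-way latency = 74.7701 ms


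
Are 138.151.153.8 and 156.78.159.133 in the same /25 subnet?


Mask: 255.255.255.128
138.151.153.8 AND mask = 138.151.153.0
156.78.159.133 AND mask = 156.78.159.128
No, different subnets (138.151.153.0 vs 156.78.159.128)


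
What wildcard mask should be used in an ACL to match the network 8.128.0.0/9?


Subnet mask: 255.128.0.0
Wildcard = 255.255.255.255 - subnet mask
255 - 255 = 0
255 - 128 = 127
255 - 0 = 255
255 - 0 = 255
Wildcard: 0.127.255.255


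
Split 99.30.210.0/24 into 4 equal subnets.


New prefix = 24 + 2 = 26
Each subnet has 64 addresses
  99.30.210.0/26
  99.30.210.64/26
  99.30.210.128/26
  99.30.210.192/26
Subnets: 99.30.210.0/26, 99.30.210.64/26, 99.30.210.128/26, 99.30.210.192/26


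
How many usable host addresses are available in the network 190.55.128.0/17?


Host bits = 32 - 17 = 15
Total addresses = 2^15 = 32768
Usable = total - 2 (network and broadcast)
Usable hosts: 32766


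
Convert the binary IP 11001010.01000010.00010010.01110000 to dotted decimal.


11001010 = 202
01000010 = 66
00010010 = 18
01110000 = 112
IP: 202.66.18.112


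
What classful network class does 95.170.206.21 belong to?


First octet: 95
Binary: 01011111
0xxxxxxx -> Class A (1-126)
Class A, default mask 255.0.0.0 (/8)


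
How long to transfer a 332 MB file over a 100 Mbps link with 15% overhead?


Effective throughput = 100 * (1 - 15/100) = 85 Mbps
File size in Mb = 332 * 8 = 2656 Mb
Time = 2656 / 85
Time = 31.2471 seconds


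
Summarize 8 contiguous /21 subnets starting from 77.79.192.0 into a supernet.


Original prefix: /21
Number of subnets: 8 = 2^3
New prefix = 21 - 3 = 18
Supernet: 77.79.192.0/18


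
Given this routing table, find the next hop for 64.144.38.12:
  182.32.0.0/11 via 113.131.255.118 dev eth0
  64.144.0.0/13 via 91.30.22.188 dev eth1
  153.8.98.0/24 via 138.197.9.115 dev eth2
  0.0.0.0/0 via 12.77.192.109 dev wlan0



Longest prefix match for 64.144.38.12:
  /11 182.32.0.0: no
  /13 64.144.0.0: MATCH
  /24 153.8.98.0: no
  /0 0.0.0.0: MATCH
Selected: next-hop 91.30.22.188 via eth1 (matched /13)


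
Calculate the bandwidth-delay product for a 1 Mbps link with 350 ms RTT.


BDP = bandwidth * RTT
= 1 Mbps * 350 ms
= 1 * 1e6 * 350 / 1000 bits
= 350000 bits
= 43750 bytes
= 42.7246 KB
BDP = 350000 bits (43750 bytes)


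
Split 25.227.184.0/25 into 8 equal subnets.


New prefix = 25 + 3 = 28
Each subnet has 16 addresses
  25.227.184.0/28
  25.227.184.16/28
  25.227.184.32/28
  25.227.184.48/28
  25.227.184.64/28
  25.227.184.80/28
  25.227.184.96/28
  25.227.184.112/28
Subnets: 25.227.184.0/28, 25.227.184.16/28, 25.227.184.32/28, 25.227.184.48/28, 25.227.184.64/28, 25.227.184.80/28, 25.227.184.96/28, 25.227.184.112/28


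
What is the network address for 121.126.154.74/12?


IP:   01111001.01111110.10011010.01001010
Mask: 11111111.11110000.00000000.00000000
AND operation:
Net:  01111001.01110000.00000000.00000000
Network: 121.112.0.0/12


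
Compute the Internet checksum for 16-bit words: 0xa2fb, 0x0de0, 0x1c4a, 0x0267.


Sum all words (with carry folding):
+ 0xa2fb = 0xa2fb
+ 0x0de0 = 0xb0db
+ 0x1c4a = 0xcd25
+ 0x0267 = 0xcf8c
One's complement: ~0xcf8c
Checksum = 0x3073


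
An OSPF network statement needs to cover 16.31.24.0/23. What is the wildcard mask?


Subnet mask: 255.255.254.0
Wildcard = 255.255.255.255 - subnet mask
255 - 255 = 0
255 - 255 = 0
255 - 254 = 1
255 - 0 = 255
Wildcard: 0.0.1.255


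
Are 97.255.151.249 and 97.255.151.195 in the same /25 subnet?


Mask: 255.255.255.128
97.255.151.249 AND mask = 97.255.151.128
97.255.151.195 AND mask = 97.255.151.128
Yes, same subnet (97.255.151.128)


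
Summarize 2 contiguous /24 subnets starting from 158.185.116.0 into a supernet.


Original prefix: /24
Number of subnets: 2 = 2^1
New prefix = 24 - 1 = 23
Supernet: 158.185.116.0/23


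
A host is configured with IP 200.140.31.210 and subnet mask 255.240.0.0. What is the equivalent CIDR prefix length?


Binary: 11111111.11110000.00000000.00000000
Count leading 1s
Prefix: /12


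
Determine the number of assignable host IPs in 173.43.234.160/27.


Host bits = 32 - 27 = 5
Total addresses = 2^5 = 32
Usable = total - 2 (network and broadcast)
Usable hosts: 30


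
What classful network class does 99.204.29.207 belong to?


First octet: 99
Binary: 01100011
0xxxxxxx -> Class A (1-126)
Class A, default mask 255.0.0.0 (/8)


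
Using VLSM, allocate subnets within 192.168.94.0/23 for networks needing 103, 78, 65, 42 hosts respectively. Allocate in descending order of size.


103 hosts -> /25 (126 usable): 192.168.94.0/25
78 hosts -> /25 (126 usable): 192.168.94.128/25
65 hosts -> /25 (126 usable): 192.168.95.0/25
42 hosts -> /26 (62 usable): 192.168.95.128/26
Allocation: 192.168.94.0/25 (103 hosts, 126 usable); 192.168.94.128/25 (78 hosts, 126 usable); 192.168.95.0/25 (65 hosts, 126 usable); 192.168.95.128/26 (42 hosts, 62 usable)


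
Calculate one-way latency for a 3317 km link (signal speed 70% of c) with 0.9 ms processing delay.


Speed = 0.7 * 3e5 km/s = 210000 km/s
Propagation delay = 3317 / 210000 = 0.0158 s = 15.7952 ms
Processing delay = 0.9 ms
Total one-way latency = 16.6952 ms


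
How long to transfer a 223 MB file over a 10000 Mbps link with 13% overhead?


Effective throughput = 10000 * (1 - 13/100) = 8700 Mbps
File size in Mb = 223 * 8 = 1784 Mb
Time = 1784 / 8700
Time = 0.2051 seconds


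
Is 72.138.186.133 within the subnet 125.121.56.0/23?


Subnet network: 125.121.56.0
Test IP AND mask: 72.138.186.0
No, 72.138.186.133 is not in 125.121.56.0/23


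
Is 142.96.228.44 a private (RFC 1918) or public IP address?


RFC 1918 private ranges:
  10.0.0.0/8 (10.0.0.0 - 10.255.255.255)
  172.16.0.0/12 (172.16.0.0 - 172.31.255.255)
  192.168.0.0/16 (192.168.0.0 - 192.168.255.255)
Public (not in any RFC 1918 range)


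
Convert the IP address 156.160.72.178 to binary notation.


156 = 10011100
160 = 10100000
72 = 01001000
178 = 10110010
Binary: 10011100.10100000.01001000.10110010


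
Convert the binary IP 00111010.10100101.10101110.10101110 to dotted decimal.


00111010 = 58
10100101 = 165
10101110 = 174
10101110 = 174
IP: 58.165.174.174


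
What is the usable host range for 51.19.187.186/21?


Network: 51.19.184.0
Broadcast: 51.19.191.255
First usable = network + 1
Last usable = broadcast - 1
Range: 51.19.184.1 to 51.19.191.254


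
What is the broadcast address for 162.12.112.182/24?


Network: 162.12.112.0/24
Host bits = 8
Set all host bits to 1:
Broadcast: 162.12.112.255


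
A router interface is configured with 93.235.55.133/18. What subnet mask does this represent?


/18 means 18 network bits, 14 host bits
Binary: 11111111111111111100000000000000
Mask: 255.255.192.0


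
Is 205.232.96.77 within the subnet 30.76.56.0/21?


Subnet network: 30.76.56.0
Test IP AND mask: 205.232.96.0
No, 205.232.96.77 is not in 30.76.56.0/21


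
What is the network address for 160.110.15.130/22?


IP:   10100000.01101110.00001111.10000010
Mask: 11111111.11111111.11111100.00000000
AND operation:
Net:  10100000.01101110.00001100.00000000
Network: 160.110.12.0/22


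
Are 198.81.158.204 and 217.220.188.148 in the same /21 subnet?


Mask: 255.255.248.0
198.81.158.204 AND mask = 198.81.152.0
217.220.188.148 AND mask = 217.220.184.0
No, different subnets (198.81.152.0 vs 217.220.184.0)


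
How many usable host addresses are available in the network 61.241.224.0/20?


Host bits = 32 - 20 = 12
Total addresses = 2^12 = 4096
Usable = total - 2 (network and broadcast)
Usable hosts: 4094


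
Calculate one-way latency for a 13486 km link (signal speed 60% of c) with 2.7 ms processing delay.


Speed = 0.6 * 3e5 km/s = 180000 km/s
Propagation delay = 13486 / 180000 = 0.0749 s = 74.9222 ms
Processing delay = 2.7 ms
Total one-way latency = 77.6222 ms


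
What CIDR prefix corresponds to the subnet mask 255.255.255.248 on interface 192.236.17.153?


Binary: 11111111.11111111.11111111.11111000
Count leading 1s
Prefix: /29


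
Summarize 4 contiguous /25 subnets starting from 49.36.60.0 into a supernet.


Original prefix: /25
Number of subnets: 4 = 2^2
New prefix = 25 - 2 = 23
Supernet: 49.36.60.0/23


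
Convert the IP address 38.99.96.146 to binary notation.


38 = 00100110
99 = 01100011
96 = 01100000
146 = 10010010
Binary: 00100110.01100011.01100000.10010010


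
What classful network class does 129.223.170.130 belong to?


First octet: 129
Binary: 10000001
10xxxxxx -> Class B (128-191)
Class B, default mask 255.255.0.0 (/16)


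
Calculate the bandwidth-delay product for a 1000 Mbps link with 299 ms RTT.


BDP = bandwidth * RTT
= 1000 Mbps * 299 ms
= 1000 * 1e6 * 299 / 1000 bits
= 299000000 bits
= 37375000 bytes
= 36499.0234 KB
BDP = 299000000 bits (37375000 bytes)


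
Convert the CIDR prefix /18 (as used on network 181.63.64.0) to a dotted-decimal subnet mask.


/18 means 18 network bits, 14 host bits
Binary: 11111111111111111100000000000000
Mask: 255.255.192.0


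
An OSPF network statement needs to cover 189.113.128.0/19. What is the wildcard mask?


Subnet mask: 255.255.224.0
Wildcard = 255.255.255.255 - subnet mask
255 - 255 = 0
255 - 255 = 0
255 - 224 = 31
255 - 0 = 255
Wildcard: 0.0.31.255


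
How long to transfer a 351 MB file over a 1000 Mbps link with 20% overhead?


Effective throughput = 1000 * (1 - 20/100) = 800 Mbps
File size in Mb = 351 * 8 = 2808 Mb
Time = 2808 / 800
Time = 3.51 seconds


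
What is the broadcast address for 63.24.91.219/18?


Network: 63.24.64.0/18
Host bits = 14
Set all host bits to 1:
Broadcast: 63.24.127.255


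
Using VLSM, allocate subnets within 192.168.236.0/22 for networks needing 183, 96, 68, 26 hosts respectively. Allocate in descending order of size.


183 hosts -> /24 (254 usable): 192.168.236.0/24
96 hosts -> /25 (126 usable): 192.168.237.0/25
68 hosts -> /25 (126 usable): 192.168.237.128/25
26 hosts -> /27 (30 usable): 192.168.238.0/27
Allocation: 192.168.236.0/24 (183 hosts, 254 usable); 192.168.237.0/25 (96 hosts, 126 usable); 192.168.237.128/25 (68 hosts, 126 usable); 192.168.238.0/27 (26 hosts, 30 usable)


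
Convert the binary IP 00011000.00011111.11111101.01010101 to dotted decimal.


00011000 = 24
00011111 = 31
11111101 = 253
01010101 = 85
IP: 24.31.253.85


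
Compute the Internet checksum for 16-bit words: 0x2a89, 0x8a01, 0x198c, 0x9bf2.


Sum all words (with carry folding):
+ 0x2a89 = 0x2a89
+ 0x8a01 = 0xb48a
+ 0x198c = 0xce16
+ 0x9bf2 = 0x6a09
One's complement: ~0x6a09
Checksum = 0x95f6


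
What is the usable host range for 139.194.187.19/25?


Network: 139.194.187.0
Broadcast: 139.194.187.127
First usable = network + 1
Last usable = broadcast - 1
Range: 139.194.187.1 to 139.194.187.126


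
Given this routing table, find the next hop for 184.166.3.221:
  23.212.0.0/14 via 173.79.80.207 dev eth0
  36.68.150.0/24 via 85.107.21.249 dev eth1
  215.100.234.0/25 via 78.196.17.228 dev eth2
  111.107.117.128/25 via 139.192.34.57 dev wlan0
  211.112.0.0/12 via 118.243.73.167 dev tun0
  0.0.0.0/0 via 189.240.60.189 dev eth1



Longest prefix match for 184.166.3.221:
  /14 23.212.0.0: no
  /24 36.68.150.0: no
  /25 215.100.234.0: no
  /25 111.107.117.128: no
  /12 211.112.0.0: no
  /0 0.0.0.0: MATCH
Selected: next-hop 189.240.60.189 via eth1 (matched /0)


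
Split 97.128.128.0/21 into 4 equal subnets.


New prefix = 21 + 2 = 23
Each subnet has 512 addresses
  97.128.128.0/23
  97.128.130.0/23
  97.128.132.0/23
  97.128.134.0/23
Subnets: 97.128.128.0/23, 97.128.130.0/23, 97.128.132.0/23, 97.128.134.0/23


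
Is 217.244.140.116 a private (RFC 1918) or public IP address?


RFC 1918 private ranges:
  10.0.0.0/8 (10.0.0.0 - 10.255.255.255)
  172.16.0.0/12 (172.16.0.0 - 172.31.255.255)
  192.168.0.0/16 (192.168.0.0 - 192.168.255.255)
Public (not in any RFC 1918 range)


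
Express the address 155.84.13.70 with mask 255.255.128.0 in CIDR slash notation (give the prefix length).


Binary: 11111111.11111111.10000000.00000000
Count leading 1s
Prefix: /17


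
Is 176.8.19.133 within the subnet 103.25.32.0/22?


Subnet network: 103.25.32.0
Test IP AND mask: 176.8.16.0
No, 176.8.19.133 is not in 103.25.32.0/22


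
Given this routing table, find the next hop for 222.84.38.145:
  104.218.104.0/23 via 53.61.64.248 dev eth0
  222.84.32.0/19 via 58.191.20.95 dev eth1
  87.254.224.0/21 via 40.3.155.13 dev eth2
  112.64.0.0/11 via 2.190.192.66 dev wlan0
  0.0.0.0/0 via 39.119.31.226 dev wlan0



Longest prefix match for 222.84.38.145:
  /23 104.218.104.0: no
  /19 222.84.32.0: MATCH
  /21 87.254.224.0: no
  /11 112.64.0.0: no
  /0 0.0.0.0: MATCH
Selected: next-hop 58.191.20.95 via eth1 (matched /19)


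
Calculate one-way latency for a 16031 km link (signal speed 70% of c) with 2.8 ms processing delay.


Speed = 0.7 * 3e5 km/s = 210000 km/s
Propagation delay = 16031 / 210000 = 0.0763 s = 76.3381 ms
Processing delay = 2.8 ms
Total one-way latency = 79.1381 ms


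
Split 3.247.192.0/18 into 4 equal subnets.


New prefix = 18 + 2 = 20
Each subnet has 4096 addresses
  3.247.192.0/20
  3.247.208.0/20
  3.247.224.0/20
  3.247.240.0/20
Subnets: 3.247.192.0/20, 3.247.208.0/20, 3.247.224.0/20, 3.247.240.0/20


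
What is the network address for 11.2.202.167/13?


IP:   00001011.00000010.11001010.10100111
Mask: 11111111.11111000.00000000.00000000
AND operation:
Net:  00001011.00000000.00000000.00000000
Network: 11.0.0.0/13


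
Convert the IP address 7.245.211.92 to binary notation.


7 = 00000111
245 = 11110101
211 = 11010011
92 = 01011100
Binary: 00000111.11110101.11010011.01011100


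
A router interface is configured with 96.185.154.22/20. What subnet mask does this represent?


/20 means 20 network bits, 12 host bits
Binary: 11111111111111111111000000000000
Mask: 255.255.240.0


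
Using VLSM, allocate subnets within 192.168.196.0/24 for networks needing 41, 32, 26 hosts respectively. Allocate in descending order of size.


41 hosts -> /26 (62 usable): 192.168.196.0/26
32 hosts -> /26 (62 usable): 192.168.196.64/26
26 hosts -> /27 (30 usable): 192.168.196.128/27
Allocation: 192.168.196.0/26 (41 hosts, 62 usable); 192.168.196.64/26 (32 hosts, 62 usable); 192.168.196.128/27 (26 hosts, 30 usable)


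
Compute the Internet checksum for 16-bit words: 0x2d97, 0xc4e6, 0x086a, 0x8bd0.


Sum all words (with carry folding):
+ 0x2d97 = 0x2d97
+ 0xc4e6 = 0xf27d
+ 0x086a = 0xfae7
+ 0x8bd0 = 0x86b8
One's complement: ~0x86b8
Checksum = 0x7947


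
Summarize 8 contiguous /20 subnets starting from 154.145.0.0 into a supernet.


Original prefix: /20
Number of subnets: 8 = 2^3
New prefix = 20 - 3 = 17
Supernet: 154.145.0.0/17


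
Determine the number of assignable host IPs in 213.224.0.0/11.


Host bits = 32 - 11 = 21
Total addresses = 2^21 = 2097152
Usable = total - 2 (network and broadcast)
Usable hosts: 2097150


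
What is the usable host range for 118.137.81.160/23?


Network: 118.137.80.0
Broadcast: 118.137.81.255
First usable = network + 1
Last usable = broadcast - 1
Range: 118.137.80.1 to 118.137.81.254


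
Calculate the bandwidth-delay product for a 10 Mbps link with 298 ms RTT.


BDP = bandwidth * RTT
= 10 Mbps * 298 ms
= 10 * 1e6 * 298 / 1000 bits
= 2980000 bits
= 372500 bytes
= 363.7695 KB
BDP = 2980000 bits (372500 bytes)


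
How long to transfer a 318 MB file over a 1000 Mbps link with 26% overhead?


Effective throughput = 1000 * (1 - 26/100) = 740 Mbps
File size in Mb = 318 * 8 = 2544 Mb
Time = 2544 / 740
Time = 3.4378 seconds


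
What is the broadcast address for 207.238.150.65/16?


Network: 207.238.0.0/16
Host bits = 16
Set all host bits to 1:
Broadcast: 207.238.255.255


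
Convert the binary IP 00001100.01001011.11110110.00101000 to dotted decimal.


00001100 = 12
01001011 = 75
11110110 = 246
00101000 = 40
IP: 12.75.246.40


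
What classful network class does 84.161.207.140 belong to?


First octet: 84
Binary: 01010100
0xxxxxxx -> Class A (1-126)
Class A, default mask 255.0.0.0 (/8)


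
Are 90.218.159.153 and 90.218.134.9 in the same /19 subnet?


Mask: 255.255.224.0
90.218.159.153 AND mask = 90.218.128.0
90.218.134.9 AND mask = 90.218.128.0
Yes, same subnet (90.218.128.0)


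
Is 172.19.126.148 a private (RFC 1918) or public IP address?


RFC 1918 private ranges:
  10.0.0.0/8 (10.0.0.0 - 10.255.255.255)
  172.16.0.0/12 (172.16.0.0 - 172.31.255.255)
  192.168.0.0/16 (192.168.0.0 - 192.168.255.255)
Private (in 172.16.0.0/12)


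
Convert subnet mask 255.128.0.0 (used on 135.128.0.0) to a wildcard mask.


Subnet mask: 255.128.0.0
Wildcard = 255.255.255.255 - subnet mask
255 - 255 = 0
255 - 128 = 127
255 - 0 = 255
255 - 0 = 255
Wildcard: 0.127.255.255


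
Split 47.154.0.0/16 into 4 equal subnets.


New prefix = 16 + 2 = 18
Each subnet has 16384 addresses
  47.154.0.0/18
  47.154.64.0/18
  47.154.128.0/18
  47.154.192.0/18
Subnets: 47.154.0.0/18, 47.154.64.0/18, 47.154.128.0/18, 47.154.192.0/18


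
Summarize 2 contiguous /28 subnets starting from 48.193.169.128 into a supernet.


Original prefix: /28
Number of subnets: 2 = 2^1
New prefix = 28 - 1 = 27
Supernet: 48.193.169.128/27


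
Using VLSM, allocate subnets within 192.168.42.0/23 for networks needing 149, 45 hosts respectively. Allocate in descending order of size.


149 hosts -> /24 (254 usable): 192.168.42.0/24
45 hosts -> /26 (62 usable): 192.168.43.0/26
Allocation: 192.168.42.0/24 (149 hosts, 254 usable); 192.168.43.0/26 (45 hosts, 62 usable)


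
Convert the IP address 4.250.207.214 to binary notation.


4 = 00000100
250 = 11111010
207 = 11001111
214 = 11010110
Binary: 00000100.11111010.11001111.11010110


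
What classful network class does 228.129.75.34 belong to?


First octet: 228
Binary: 11100100
1110xxxx -> Class D (224-239)
Class D (multicast), default mask N/A


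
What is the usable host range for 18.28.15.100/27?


Network: 18.28.15.96
Broadcast: 18.28.15.127
First usable = network + 1
Last usable = broadcast - 1
Range: 18.28.15.97 to 18.28.15.126


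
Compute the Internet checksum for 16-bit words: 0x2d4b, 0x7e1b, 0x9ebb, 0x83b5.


Sum all words (with carry folding):
+ 0x2d4b = 0x2d4b
+ 0x7e1b = 0xab66
+ 0x9ebb = 0x4a22
+ 0x83b5 = 0xcdd7
One's complement: ~0xcdd7
Checksum = 0x3228


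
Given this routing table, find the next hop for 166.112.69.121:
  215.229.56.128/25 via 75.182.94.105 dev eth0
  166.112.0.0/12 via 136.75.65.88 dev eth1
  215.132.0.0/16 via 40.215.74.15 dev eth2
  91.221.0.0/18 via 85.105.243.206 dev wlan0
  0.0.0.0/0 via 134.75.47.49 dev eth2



Longest prefix match for 166.112.69.121:
  /25 215.229.56.128: no
  /12 166.112.0.0: MATCH
  /16 215.132.0.0: no
  /18 91.221.0.0: no
  /0 0.0.0.0: MATCH
Selected: next-hop 136.75.65.88 via eth1 (matched /12)


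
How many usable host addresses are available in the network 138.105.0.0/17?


Host bits = 32 - 17 = 15
Total addresses = 2^15 = 32768
Usable = total - 2 (network and broadcast)
Usable hosts: 32766


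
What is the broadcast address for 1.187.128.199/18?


Network: 1.187.128.0/18
Host bits = 14
Set all host bits to 1:
Broadcast: 1.187.191.255


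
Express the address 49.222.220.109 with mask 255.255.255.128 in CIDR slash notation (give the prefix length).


Binary: 11111111.11111111.11111111.10000000
Count leading 1s
Prefix: /25


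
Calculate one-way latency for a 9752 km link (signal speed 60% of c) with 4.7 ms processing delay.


Speed = 0.6 * 3e5 km/s = 180000 km/s
Propagation delay = 9752 / 180000 = 0.0542 s = 54.1778 ms
Processing delay = 4.7 ms
Total one-way latency = 58.8778 ms


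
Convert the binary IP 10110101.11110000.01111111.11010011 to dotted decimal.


10110101 = 181
11110000 = 240
01111111 = 127
11010011 = 211
IP: 181.240.127.211


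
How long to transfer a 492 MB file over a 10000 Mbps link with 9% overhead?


Effective throughput = 10000 * (1 - 9/100) = 9100 Mbps
File size in Mb = 492 * 8 = 3936 Mb
Time = 3936 / 9100
Time = 0.4325 seconds


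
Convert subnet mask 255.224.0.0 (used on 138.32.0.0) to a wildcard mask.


Subnet mask: 255.224.0.0
Wildcard = 255.255.255.255 - subnet mask
255 - 255 = 0
255 - 224 = 31
255 - 0 = 255
255 - 0 = 255
Wildcard: 0.31.255.255


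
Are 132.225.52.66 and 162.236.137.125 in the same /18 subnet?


Mask: 255.255.192.0
132.225.52.66 AND mask = 132.225.0.0
162.236.137.125 AND mask = 162.236.128.0
No, different subnets (132.225.0.0 vs 162.236.128.0)


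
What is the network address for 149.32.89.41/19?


IP:   10010101.00100000.01011001.00101001
Mask: 11111111.11111111.11100000.00000000
AND operation:
Net:  10010101.00100000.01000000.00000000
Network: 149.32.64.0/19


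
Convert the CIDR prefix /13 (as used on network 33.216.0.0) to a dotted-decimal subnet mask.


/13 means 13 network bits, 19 host bits
Binary: 11111111111110000000000000000000
Mask: 255.248.0.0


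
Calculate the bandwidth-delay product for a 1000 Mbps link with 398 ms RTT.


BDP = bandwidth * RTT
= 1000 Mbps * 398 ms
= 1000 * 1e6 * 398 / 1000 bits
= 398000000 bits
= 49750000 bytes
= 48583.9844 KB
BDP = 398000000 bits (49750000 bytes)


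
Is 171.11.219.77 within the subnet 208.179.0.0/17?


Subnet network: 208.179.0.0
Test IP AND mask: 171.11.128.0
No, 171.11.219.77 is not in 208.179.0.0/17


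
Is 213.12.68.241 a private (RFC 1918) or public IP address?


RFC 1918 private ranges:
  10.0.0.0/8 (10.0.0.0 - 10.255.255.255)
  172.16.0.0/12 (172.16.0.0 - 172.31.255.255)
  192.168.0.0/16 (192.168.0.0 - 192.168.255.255)
Public (not in any RFC 1918 range)


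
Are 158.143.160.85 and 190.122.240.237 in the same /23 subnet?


Mask: 255.255.254.0
158.143.160.85 AND mask = 158.143.160.0
190.122.240.237 AND mask = 190.122.240.0
No, different subnets (158.143.160.0 vs 190.122.240.0)


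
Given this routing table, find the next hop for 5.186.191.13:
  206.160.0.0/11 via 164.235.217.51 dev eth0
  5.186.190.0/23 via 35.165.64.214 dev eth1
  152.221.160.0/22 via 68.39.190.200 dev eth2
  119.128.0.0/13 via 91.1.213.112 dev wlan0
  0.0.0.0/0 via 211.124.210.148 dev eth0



Longest prefix match for 5.186.191.13:
  /11 206.160.0.0: no
  /23 5.186.190.0: MATCH
  /22 152.221.160.0: no
  /13 119.128.0.0: no
  /0 0.0.0.0: MATCH
Selected: next-hop 35.165.64.214 via eth1 (matched /23)


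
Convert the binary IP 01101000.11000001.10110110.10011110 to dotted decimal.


01101000 = 104
11000001 = 193
10110110 = 182
10011110 = 158
IP: 104.193.182.158


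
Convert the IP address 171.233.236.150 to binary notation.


171 = 10101011
233 = 11101001
236 = 11101100
150 = 10010110
Binary: 10101011.11101001.11101100.10010110


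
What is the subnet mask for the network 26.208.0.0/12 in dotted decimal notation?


/12 means 12 network bits, 20 host bits
Binary: 11111111111100000000000000000000
Mask: 255.240.0.0


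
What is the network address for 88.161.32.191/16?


IP:   01011000.10100001.00100000.10111111
Mask: 11111111.11111111.00000000.00000000
AND operation:
Net:  01011000.10100001.00000000.00000000
Network: 88.161.0.0/16


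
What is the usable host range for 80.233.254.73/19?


Network: 80.233.224.0
Broadcast: 80.233.255.255
First usable = network + 1
Last usable = broadcast - 1
Range: 80.233.224.1 to 80.233.255.254


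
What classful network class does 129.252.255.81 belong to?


First octet: 129
Binary: 10000001
10xxxxxx -> Class B (128-191)
Class B, default mask 255.255.0.0 (/16)


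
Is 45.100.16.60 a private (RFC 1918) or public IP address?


RFC 1918 private ranges:
  10.0.0.0/8 (10.0.0.0 - 10.255.255.255)
  172.16.0.0/12 (172.16.0.0 - 172.31.255.255)
  192.168.0.0/16 (192.168.0.0 - 192.168.255.255)
Public (not in any RFC 1918 range)


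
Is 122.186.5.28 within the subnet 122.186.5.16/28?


Subnet network: 122.186.5.16
Test IP AND mask: 122.186.5.16
Yes, 122.186.5.28 is in 122.186.5.16/28


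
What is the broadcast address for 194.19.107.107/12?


Network: 194.16.0.0/12
Host bits = 20
Set all host bits to 1:
Broadcast: 194.31.255.255


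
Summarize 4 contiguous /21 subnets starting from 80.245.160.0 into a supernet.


Original prefix: /21
Number of subnets: 4 = 2^2
New prefix = 21 - 2 = 19
Supernet: 80.245.160.0/19


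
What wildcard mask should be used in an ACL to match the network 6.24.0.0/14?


Subnet mask: 255.252.0.0
Wildcard = 255.255.255.255 - subnet mask
255 - 255 = 0
255 - 252 = 3
255 - 0 = 255
255 - 0 = 255
Wildcard: 0.3.255.255


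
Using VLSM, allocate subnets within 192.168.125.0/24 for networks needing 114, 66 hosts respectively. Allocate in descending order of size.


114 hosts -> /25 (126 usable): 192.168.125.0/25
66 hosts -> /25 (126 usable): 192.168.125.128/25
Allocation: 192.168.125.0/25 (114 hosts, 126 usable); 192.168.125.128/25 (66 hosts, 126 usable)


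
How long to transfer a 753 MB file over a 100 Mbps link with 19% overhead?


Effective throughput = 100 * (1 - 19/100) = 81 Mbps
File size in Mb = 753 * 8 = 6024 Mb
Time = 6024 / 81
Time = 74.3704 seconds


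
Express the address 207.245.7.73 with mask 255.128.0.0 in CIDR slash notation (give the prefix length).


Binary: 11111111.10000000.00000000.00000000
Count leading 1s
Prefix: /9


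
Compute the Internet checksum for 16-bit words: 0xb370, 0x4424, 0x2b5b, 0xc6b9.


Sum all words (with carry folding):
+ 0xb370 = 0xb370
+ 0x4424 = 0xf794
+ 0x2b5b = 0x22f0
+ 0xc6b9 = 0xe9a9
One's complement: ~0xe9a9
Checksum = 0x1656


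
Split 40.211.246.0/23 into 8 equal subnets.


New prefix = 23 + 3 = 26
Each subnet has 64 addresses
  40.211.246.0/26
  40.211.246.64/26
  40.211.246.128/26
  40.211.246.192/26
  40.211.247.0/26
  40.211.247.64/26
  40.211.247.128/26
  40.211.247.192/26
Subnets: 40.211.246.0/26, 40.211.246.64/26, 40.211.246.128/26, 40.211.246.192/26, 40.211.247.0/26, 40.211.247.64/26, 40.211.247.128/26, 40.211.247.192/26


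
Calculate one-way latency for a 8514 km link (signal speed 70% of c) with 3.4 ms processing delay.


Speed = 0.7 * 3e5 km/s = 210000 km/s
Propagation delay = 8514 / 210000 = 0.0405 s = 40.5429 ms
Processing delay = 3.4 ms
Total one-way latency = 43.9429 ms


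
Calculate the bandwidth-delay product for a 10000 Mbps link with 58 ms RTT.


BDP = bandwidth * RTT
= 10000 Mbps * 58 ms
= 10000 * 1e6 * 58 / 1000 bits
= 580000000 bits
= 72500000 bytes
= 70800.7812 KB
BDP = 580000000 bits (72500000 bytes)


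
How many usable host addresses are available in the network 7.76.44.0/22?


Host bits = 32 - 22 = 10
Total addresses = 2^10 = 1024
Usable = total - 2 (network and broadcast)
Usable hosts: 1022


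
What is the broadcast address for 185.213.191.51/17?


Network: 185.213.128.0/17
Host bits = 15
Set all host bits to 1:
Broadcast: 185.213.255.255


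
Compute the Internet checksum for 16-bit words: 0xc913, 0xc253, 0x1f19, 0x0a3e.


Sum all words (with carry folding):
+ 0xc913 = 0xc913
+ 0xc253 = 0x8b67
+ 0x1f19 = 0xaa80
+ 0x0a3e = 0xb4be
One's complement: ~0xb4be
Checksum = 0x4b41


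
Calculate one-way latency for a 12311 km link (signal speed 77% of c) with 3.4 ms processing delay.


Speed = 0.77 * 3e5 km/s = 231000 km/s
Propagation delay = 12311 / 231000 = 0.0533 s = 53.2944 ms
Processing delay = 3.4 ms
Total one-way latency = 56.6944 ms


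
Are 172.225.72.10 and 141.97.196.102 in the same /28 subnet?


Mask: 255.255.255.240
172.225.72.10 AND mask = 172.225.72.0
141.97.196.102 AND mask = 141.97.196.96
No, different subnets (172.225.72.0 vs 141.97.196.96)


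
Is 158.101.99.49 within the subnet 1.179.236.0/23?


Subnet network: 1.179.236.0
Test IP AND mask: 158.101.98.0
No, 158.101.99.49 is not in 1.179.236.0/23


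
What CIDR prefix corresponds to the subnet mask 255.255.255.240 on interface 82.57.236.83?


Binary: 11111111.11111111.11111111.11110000
Count leading 1s
Prefix: /28


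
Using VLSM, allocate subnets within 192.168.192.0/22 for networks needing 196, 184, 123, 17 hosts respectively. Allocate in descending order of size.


196 hosts -> /24 (254 usable): 192.168.192.0/24
184 hosts -> /24 (254 usable): 192.168.193.0/24
123 hosts -> /25 (126 usable): 192.168.194.0/25
17 hosts -> /27 (30 usable): 192.168.194.128/27
Allocation: 192.168.192.0/24 (196 hosts, 254 usable); 192.168.193.0/24 (184 hosts, 254 usable); 192.168.194.0/25 (123 hosts, 126 usable); 192.168.194.128/27 (17 hosts, 30 usable)


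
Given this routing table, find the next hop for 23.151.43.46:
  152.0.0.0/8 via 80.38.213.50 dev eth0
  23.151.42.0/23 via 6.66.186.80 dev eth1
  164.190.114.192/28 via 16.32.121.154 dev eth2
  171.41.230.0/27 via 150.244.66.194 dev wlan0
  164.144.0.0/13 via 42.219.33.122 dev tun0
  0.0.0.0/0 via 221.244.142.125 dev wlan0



Longest prefix match for 23.151.43.46:
  /8 152.0.0.0: no
  /23 23.151.42.0: MATCH
  /28 164.190.114.192: no
  /27 171.41.230.0: no
  /13 164.144.0.0: no
  /0 0.0.0.0: MATCH
Selected: next-hop 6.66.186.80 via eth1 (matched /23)


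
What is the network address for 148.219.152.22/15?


IP:   10010100.11011011.10011000.00010110
Mask: 11111111.11111110.00000000.00000000
AND operation:
Net:  10010100.11011010.00000000.00000000
Network: 148.218.0.0/15


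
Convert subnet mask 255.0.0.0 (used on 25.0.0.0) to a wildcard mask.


Subnet mask: 255.0.0.0
Wildcard = 255.255.255.255 - subnet mask
255 - 255 = 0
255 - 0 = 255
255 - 0 = 255
255 - 0 = 255
Wildcard: 0.255.255.255


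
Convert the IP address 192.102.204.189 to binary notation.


192 = 11000000
102 = 01100110
204 = 11001100
189 = 10111101
Binary: 11000000.01100110.11001100.10111101


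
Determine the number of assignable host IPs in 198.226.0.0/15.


Host bits = 32 - 15 = 17
Total addresses = 2^17 = 131072
Usable = total - 2 (network and broadcast)
Usable hosts: 131070


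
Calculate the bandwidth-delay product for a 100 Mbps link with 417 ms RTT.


BDP = bandwidth * RTT
= 100 Mbps * 417 ms
= 100 * 1e6 * 417 / 1000 bits
= 41700000 bits
= 5212500 bytes
= 5090.332 KB
BDP = 41700000 bits (5212500 bytes)


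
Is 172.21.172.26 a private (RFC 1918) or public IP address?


RFC 1918 private ranges:
  10.0.0.0/8 (10.0.0.0 - 10.255.255.255)
  172.16.0.0/12 (172.16.0.0 - 172.31.255.255)
  192.168.0.0/16 (192.168.0.0 - 192.168.255.255)
Private (in 172.16.0.0/12)


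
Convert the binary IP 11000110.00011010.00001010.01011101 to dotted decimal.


11000110 = 198
00011010 = 26
00001010 = 10
01011101 = 93
IP: 198.26.10.93


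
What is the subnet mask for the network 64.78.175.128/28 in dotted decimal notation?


/28 means 28 network bits, 4 host bits
Binary: 11111111111111111111111111110000
Mask: 255.255.255.240


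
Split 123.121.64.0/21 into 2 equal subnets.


New prefix = 21 + 1 = 22
Each subnet has 1024 addresses
  123.121.64.0/22
  123.121.68.0/22
Subnets: 123.121.64.0/22, 123.121.68.0/22


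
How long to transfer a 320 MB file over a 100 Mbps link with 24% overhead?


Effective throughput = 100 * (1 - 24/100) = 76 Mbps
File size in Mb = 320 * 8 = 2560 Mb
Time = 2560 / 76
Time = 33.6842 seconds


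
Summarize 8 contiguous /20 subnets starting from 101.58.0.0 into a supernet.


Original prefix: /20
Number of subnets: 8 = 2^3
New prefix = 20 - 3 = 17
Supernet: 101.58.0.0/17


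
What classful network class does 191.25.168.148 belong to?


First octet: 191
Binary: 10111111
10xxxxxx -> Class B (128-191)
Class B, default mask 255.255.0.0 (/16)


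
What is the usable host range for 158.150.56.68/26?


Network: 158.150.56.64
Broadcast: 158.150.56.127
First usable = network + 1
Last usable = broadcast - 1
Range: 158.150.56.65 to 158.150.56.126


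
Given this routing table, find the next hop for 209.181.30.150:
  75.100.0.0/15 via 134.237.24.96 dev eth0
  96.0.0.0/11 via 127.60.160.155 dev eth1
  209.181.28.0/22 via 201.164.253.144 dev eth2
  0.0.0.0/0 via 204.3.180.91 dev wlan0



Longest prefix match for 209.181.30.150:
  /15 75.100.0.0: no
  /11 96.0.0.0: no
  /22 209.181.28.0: MATCH
  /0 0.0.0.0: MATCH
Selected: next-hop 201.164.253.144 via eth2 (matched /22)


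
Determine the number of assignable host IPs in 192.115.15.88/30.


Host bits = 32 - 30 = 2
Total addresses = 2^2 = 4
Usable = total - 2 (network and broadcast)
Usable hosts: 2


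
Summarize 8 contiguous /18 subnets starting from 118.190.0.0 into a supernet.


Original prefix: /18
Number of subnets: 8 = 2^3
New prefix = 18 - 3 = 15
Supernet: 118.190.0.0/15


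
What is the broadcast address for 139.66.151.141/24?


Network: 139.66.151.0/24
Host bits = 8
Set all host bits to 1:
Broadcast: 139.66.151.255


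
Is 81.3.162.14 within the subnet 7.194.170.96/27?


Subnet network: 7.194.170.96
Test IP AND mask: 81.3.162.0
No, 81.3.162.14 is not in 7.194.170.96/27


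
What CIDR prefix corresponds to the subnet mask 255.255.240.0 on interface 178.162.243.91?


Binary: 11111111.11111111.11110000.00000000
Count leading 1s
Prefix: /20


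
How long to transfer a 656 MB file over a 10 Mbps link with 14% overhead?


Effective throughput = 10 * (1 - 14/100) = 8.6 Mbps
File size in Mb = 656 * 8 = 5248 Mb
Time = 5248 / 8.6
Time = 610.2326 seconds


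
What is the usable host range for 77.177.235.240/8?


Network: 77.0.0.0
Broadcast: 77.255.255.255
First usable = network + 1
Last usable = broadcast - 1
Range: 77.0.0.1 to 77.255.255.254


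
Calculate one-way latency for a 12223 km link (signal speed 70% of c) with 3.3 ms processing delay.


Speed = 0.7 * 3e5 km/s = 210000 km/s
Propagation delay = 12223 / 210000 = 0.0582 s = 58.2048 ms
Processing delay = 3.3 ms
Total one-way latency = 61.5048 ms


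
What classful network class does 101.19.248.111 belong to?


First octet: 101
Binary: 01100101
0xxxxxxx -> Class A (1-126)
Class A, default mask 255.0.0.0 (/8)


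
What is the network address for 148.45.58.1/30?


IP:   10010100.00101101.00111010.00000001
Mask: 11111111.11111111.11111111.11111100
AND operation:
Net:  10010100.00101101.00111010.00000000
Network: 148.45.58.0/30


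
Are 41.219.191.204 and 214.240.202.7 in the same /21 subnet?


Mask: 255.255.248.0
41.219.191.204 AND mask = 41.219.184.0
214.240.202.7 AND mask = 214.240.200.0
No, different subnets (41.219.184.0 vs 214.240.200.0)


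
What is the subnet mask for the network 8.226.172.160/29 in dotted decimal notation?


/29 means 29 network bits, 3 host bits
Binary: 11111111111111111111111111111000
Mask: 255.255.255.248


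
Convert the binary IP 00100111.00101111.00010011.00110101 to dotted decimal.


00100111 = 39
00101111 = 47
00010011 = 19
00110101 = 53
IP: 39.47.19.53


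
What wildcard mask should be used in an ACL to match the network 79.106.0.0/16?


Subnet mask: 255.255.0.0
Wildcard = 255.255.255.255 - subnet mask
255 - 255 = 0
255 - 255 = 0
255 - 0 = 255
255 - 0 = 255
Wildcard: 0.0.255.255


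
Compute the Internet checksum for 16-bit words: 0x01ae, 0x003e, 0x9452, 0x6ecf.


Sum all words (with carry folding):
+ 0x01ae = 0x01ae
+ 0x003e = 0x01ec
+ 0x9452 = 0x963e
+ 0x6ecf = 0x050e
One's complement: ~0x050e
Checksum = 0xfaf1


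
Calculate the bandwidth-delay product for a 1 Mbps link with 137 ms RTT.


BDP = bandwidth * RTT
= 1 Mbps * 137 ms
= 1 * 1e6 * 137 / 1000 bits
= 137000 bits
= 17125 bytes
= 16.7236 KB
BDP = 137000 bits (17125 bytes)


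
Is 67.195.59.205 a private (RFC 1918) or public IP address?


RFC 1918 private ranges:
  10.0.0.0/8 (10.0.0.0 - 10.255.255.255)
  172.16.0.0/12 (172.16.0.0 - 172.31.255.255)
  192.168.0.0/16 (192.168.0.0 - 192.168.255.255)
Public (not in any RFC 1918 range)


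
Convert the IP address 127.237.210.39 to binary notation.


127 = 01111111
237 = 11101101
210 = 11010010
39 = 00100111
Binary: 01111111.11101101.11010010.00100111


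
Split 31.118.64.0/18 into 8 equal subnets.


New prefix = 18 + 3 = 21
Each subnet has 2048 addresses
  31.118.64.0/21
  31.118.72.0/21
  31.118.80.0/21
  31.118.88.0/21
  31.118.96.0/21
  31.118.104.0/21
  31.118.112.0/21
  31.118.120.0/21
Subnets: 31.118.64.0/21, 31.118.72.0/21, 31.118.80.0/21, 31.118.88.0/21, 31.118.96.0/21, 31.118.104.0/21, 31.118.112.0/21, 31.118.120.0/21


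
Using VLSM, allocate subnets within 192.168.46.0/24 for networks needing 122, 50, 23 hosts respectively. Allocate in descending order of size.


122 hosts -> /25 (126 usable): 192.168.46.0/25
50 hosts -> /26 (62 usable): 192.168.46.128/26
23 hosts -> /27 (30 usable): 192.168.46.192/27
Allocation: 192.168.46.0/25 (122 hosts, 126 usable); 192.168.46.128/26 (50 hosts, 62 usable); 192.168.46.192/27 (23 hosts, 30 usable)
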